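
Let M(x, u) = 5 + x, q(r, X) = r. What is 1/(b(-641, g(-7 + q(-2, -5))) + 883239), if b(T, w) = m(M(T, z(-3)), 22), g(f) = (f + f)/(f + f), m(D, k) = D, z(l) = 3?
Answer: 1/882603 ≈ 1.1330e-6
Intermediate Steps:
g(f) = 1 (g(f) = (2*f)/((2*f)) = (2*f)*(1/(2*f)) = 1)
b(T, w) = 5 + T
1/(b(-641, g(-7 + q(-2, -5))) + 883239) = 1/((5 - 641) + 883239) = 1/(-636 + 883239) = 1/882603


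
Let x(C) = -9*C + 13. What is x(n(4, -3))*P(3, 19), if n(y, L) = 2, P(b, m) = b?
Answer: -15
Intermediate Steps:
x(C) = 13 - 9*C
x(n(4, -3))*P(3, 19) = (13 - 9*2)*3 = (13 - 18)*3 = -5*3 = -15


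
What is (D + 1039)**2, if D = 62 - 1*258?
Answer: 710649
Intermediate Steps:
D = -196 (D = 62 - 258 = -196)
(D + 1039)**2 = (-196 + 1039)**2 = 843**2 = 710649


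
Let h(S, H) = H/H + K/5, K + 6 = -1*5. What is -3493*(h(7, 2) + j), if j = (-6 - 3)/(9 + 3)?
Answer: 136227/20 ≈ 6811.4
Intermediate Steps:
K = -11 (K = -6 - 1*5 = -6 - 5 = -11)
j = -3/4 (j = -9/12 = -9*1/12 = -3/4 ≈ -0.75000)
h(S, H) = -6/5 (h(S, H) = H/H - 11/5 = 1 - 11*1/5 = 1 - 11/5 = -6/5)
-3493*(h(7, 2) + j) = -3493*(-6/5 - 3/4) = -3493*(-39/20) = 136227/20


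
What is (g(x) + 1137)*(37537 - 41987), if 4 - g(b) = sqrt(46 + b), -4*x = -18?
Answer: -5077450 + 2225*sqrt(202) ≈ -5.0458e+6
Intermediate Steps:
x = 9/2 (x = -1/4*(-18) = 9/2 ≈ 4.5000)
g(b) = 4 - sqrt(46 + b)
(g(x) + 1137)*(37537 - 41987) = ((4 - sqrt(46 + 9/2)) + 1137)*(37537 - 41987) = ((4 - sqrt(101/2)) + 1137)*(-4450) = ((4 - sqrt(202)/2) + 1137)*(-4450) = (1141 - sqrt(202)/2)*(-4450) = -5077450 + 2225*sqrt(202)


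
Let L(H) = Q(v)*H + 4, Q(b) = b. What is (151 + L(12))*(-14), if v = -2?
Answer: -1834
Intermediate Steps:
L(H) = 4 - 2*H (L(H) = -2*H + 4 = 4 - 2*H)
(151 + L(12))*(-14) = (151 + (4 - 2*12))*(-14) = (151 + (4 - 24))*(-14) = (151 - 20)*(-14) = 131*(-14) = -1834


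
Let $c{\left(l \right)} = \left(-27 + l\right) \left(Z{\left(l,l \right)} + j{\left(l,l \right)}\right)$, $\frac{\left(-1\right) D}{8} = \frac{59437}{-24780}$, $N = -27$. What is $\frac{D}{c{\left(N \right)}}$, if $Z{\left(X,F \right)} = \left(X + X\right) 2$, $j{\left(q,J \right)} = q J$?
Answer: $- \frac{8491}{14838795} \approx -0.00057222$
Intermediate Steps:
$D = \frac{16982}{885}$ ($D = - 8 \frac{59437}{-24780} = - 8 \cdot 59437 \left(- \frac{1}{24780}\right) = \left(-8\right) \left(- \frac{8491}{3540}\right) = \frac{16982}{885} \approx 19.189$)
$j{\left(q,J \right)} = J q$
$Z{\left(X,F \right)} = 4 X$ ($Z{\left(X,F \right)} = 2 X 2 = 4 X$)
$c{\left(l \right)} = \left(-27 + l\right) \left(l^{2} + 4 l\right)$ ($c{\left(l \right)} = \left(-27 + l\right) \left(4 l + l l\right) = \left(-27 + l\right) \left(4 l + l^{2}\right) = \left(-27 + l\right) \left(l^{2} + 4 l\right)$)
$\frac{D}{c{\left(N \right)}} = \frac{16982}{885 \left(- 27 \left(-108 + \left(-27\right)^{2} - -621\right)\right)} = \frac{16982}{885 \left(- 27 \left(-108 + 729 + 621\right)\right)} = \frac{16982}{885 \left(\left(-27\right) 1242\right)} = \frac{16982}{885 \left(-33534\right)} = \frac{16982}{885} \left(- \frac{1}{33534}\right) = - \frac{8491}{14838795}$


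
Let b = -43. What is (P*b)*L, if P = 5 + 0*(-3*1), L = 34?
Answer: -7310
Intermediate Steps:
P = 5 (P = 5 + 0*(-3) = 5 + 0 = 5)
(P*b)*L = (5*(-43))*34 = -215*34 = -7310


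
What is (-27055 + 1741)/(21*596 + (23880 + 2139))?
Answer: -8438/12845 ≈ -0.65691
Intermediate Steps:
(-27055 + 1741)/(21*596 + (23880 + 2139)) = -25314/(12516 + 26019) = -25314/38535 = -25314*1/38535 = -8438/12845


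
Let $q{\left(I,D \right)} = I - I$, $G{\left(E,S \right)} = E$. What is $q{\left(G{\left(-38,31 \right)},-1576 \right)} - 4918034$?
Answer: $-4918034$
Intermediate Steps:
$q{\left(I,D \right)} = 0$
$q{\left(G{\left(-38,31 \right)},-1576 \right)} - 4918034 = 0 - 4918034 = -4918034$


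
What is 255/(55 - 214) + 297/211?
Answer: -2194/11183 ≈ -0.19619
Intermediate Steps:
255/(55 - 214) + 297/211 = 255/(-159) + 297*(1/211) = 255*(-1/159) + 297/211 = -85/53 + 297/211 = -2194/11183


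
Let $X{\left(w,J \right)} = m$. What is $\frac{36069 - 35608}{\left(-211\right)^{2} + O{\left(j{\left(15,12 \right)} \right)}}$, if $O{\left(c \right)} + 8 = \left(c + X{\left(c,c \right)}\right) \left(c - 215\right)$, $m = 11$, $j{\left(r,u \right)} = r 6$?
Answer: $\frac{461}{31888} \approx 0.014457$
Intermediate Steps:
$j{\left(r,u \right)} = 6 r$
$X{\left(w,J \right)} = 11$
$O{\left(c \right)} = -8 + \left(-215 + c\right) \left(11 + c\right)$ ($O{\left(c \right)} = -8 + \left(c + 11\right) \left(c - 215\right) = -8 + \left(11 + c\right) \left(-215 + c\right) = -8 + \left(-215 + c\right) \left(11 + c\right)$)
$\frac{36069 - 35608}{\left(-211\right)^{2} + O{\left(j{\left(15,12 \right)} \right)}} = \frac{36069 - 35608}{\left(-211\right)^{2} - \left(2373 - 8100 + 204 \cdot 6 \cdot 15\right)} = \frac{461}{44521 - \left(20733 - 8100\right)} = \frac{461}{44521 - 12633} = \frac{461}{31888}$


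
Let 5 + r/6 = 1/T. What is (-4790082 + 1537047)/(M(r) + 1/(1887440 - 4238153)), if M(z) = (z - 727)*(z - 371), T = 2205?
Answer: -1377024820886696625/128495753820724324 ≈ -10.717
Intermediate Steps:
r = -22048/735 (r = -30 + 6/2205 = -30 + 6*(1/2205) = -30 + 2/735 = -22048/735 ≈ -29.997)
M(z) = (-727 + z)*(-371 + z)
(-4790082 + 1537047)/(M(r) + 1/(1887440 - 4238153)) = (-4790082 + 1537047)/((269717 + (-22048/735)² - 1098*(-22048/735)) + 1/(1887440 - 4238153)) = -3253035/((269717 + 486114304/540225 + 8069568/245) + 1/(-2350713)) = -3253035/(163987378069/540225 - 1/2350713) = -3253035/128495753820724324/423304643475 = -3253035*423304643475/128495753820724324 = -1377024820886696625/128495753820724324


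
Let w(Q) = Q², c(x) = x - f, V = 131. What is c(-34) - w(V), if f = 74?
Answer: -17269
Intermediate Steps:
c(x) = -74 + x (c(x) = x - 1*74 = x - 74 = -74 + x)
c(-34) - w(V) = (-74 - 34) - 1*131² = -108 - 1*17161 = -108 - 17161 = -17269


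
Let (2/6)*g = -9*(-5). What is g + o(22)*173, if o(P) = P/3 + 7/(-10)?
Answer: 38477/30 ≈ 1282.6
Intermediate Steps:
g = 135 (g = 3*(-9*(-5)) = 3*45 = 135)
o(P) = -7/10 + P/3 (o(P) = P*(1/3) + 7*(-1/10) = P/3 - 7/10 = -7/10 + P/3)
g + o(22)*173 = 135 + (-7/10 + (1/3)*22)*173 = 135 + (-7/10 + 22/3)*173 = 135 + (199/30)*173 = 135 + 34427/30 = 38477/30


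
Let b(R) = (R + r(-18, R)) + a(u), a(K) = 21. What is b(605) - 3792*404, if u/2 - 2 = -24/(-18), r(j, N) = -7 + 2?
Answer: -1531347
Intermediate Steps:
r(j, N) = -5
u = 20/3 (u = 4 + 2*(-24/(-18)) = 4 + 2*(-24*(-1/18)) = 4 + 2*(4/3) = 4 + 8/3 = 20/3 ≈ 6.6667)
b(R) = 16 + R (b(R) = (R - 5) + 21 = (-5 + R) + 21 = 16 + R)
b(605) - 3792*404 = (16 + 605) - 3792*404 = 621 - 1*1531968 = 621 - 1531968 = -1531347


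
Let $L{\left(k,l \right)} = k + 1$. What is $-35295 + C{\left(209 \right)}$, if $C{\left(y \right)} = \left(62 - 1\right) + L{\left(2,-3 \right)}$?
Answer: $-35231$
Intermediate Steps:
$L{\left(k,l \right)} = 1 + k$
$C{\left(y \right)} = 64$ ($C{\left(y \right)} = \left(62 - 1\right) + \left(1 + 2\right) = 61 + 3 = 64$)
$-35295 + C{\left(209 \right)} = -35295 + 64 = -35231$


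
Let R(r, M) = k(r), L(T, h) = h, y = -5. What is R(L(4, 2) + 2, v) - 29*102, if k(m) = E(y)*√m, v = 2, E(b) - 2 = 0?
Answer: -2954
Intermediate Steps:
E(b) = 2 (E(b) = 2 + 0 = 2)
k(m) = 2*√m
R(r, M) = 2*√r
R(L(4, 2) + 2, v) - 29*102 = 2*√(2 + 2) - 29*102 = 2*√4 - 2958 = 2*2 - 2958 = 4 - 2958 = -2954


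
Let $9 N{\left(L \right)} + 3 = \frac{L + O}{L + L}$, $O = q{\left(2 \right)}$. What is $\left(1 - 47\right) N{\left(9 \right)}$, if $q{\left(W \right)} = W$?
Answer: $\frac{989}{81} \approx 12.21$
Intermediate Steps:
$O = 2$
$N{\left(L \right)} = - \frac{1}{3} + \frac{2 + L}{18 L}$ ($N{\left(L \right)} = - \frac{1}{3} + \frac{\left(L + 2\right) \frac{1}{L + L}}{9} = - \frac{1}{3} + \frac{\left(2 + L\right) \frac{1}{2 L}}{9} = - \frac{1}{3} + \frac{\frac{1}{2} \frac{1}{L} \left(2 + L\right)}{9} = - \frac{1}{3} + \frac{2 + L}{18 L}$)
$\left(1 - 47\right) N{\left(9 \right)} = \left(1 - 47\right) \frac{2 - 45}{18 \cdot 9} = - 46 \cdot \frac{1}{18} \cdot \frac{1}{9} \left(2 - 45\right) = - 46 \cdot \frac{1}{18} \cdot \frac{1}{9} \left(-43\right) = \left(-46\right) \left(- \frac{43}{162}\right) = \frac{989}{81}$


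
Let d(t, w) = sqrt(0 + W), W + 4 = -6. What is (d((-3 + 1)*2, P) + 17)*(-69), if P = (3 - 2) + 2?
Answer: -1173 - 69*I*sqrt(10) ≈ -1173.0 - 218.2*I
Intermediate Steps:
W = -10 (W = -4 - 6 = -10)
P = 3 (P = 1 + 2 = 3)
d(t, w) = I*sqrt(10) (d(t, w) = sqrt(0 - 10) = sqrt(-10) = I*sqrt(10))
(d((-3 + 1)*2, P) + 17)*(-69) = (I*sqrt(10) + 17)*(-69) = (17 + I*sqrt(10))*(-69) = -1173 - 69*I*sqrt(10)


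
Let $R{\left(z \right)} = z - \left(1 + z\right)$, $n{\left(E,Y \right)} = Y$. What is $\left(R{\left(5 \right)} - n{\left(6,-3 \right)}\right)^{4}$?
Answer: $16$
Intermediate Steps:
$R{\left(z \right)} = -1$
$\left(R{\left(5 \right)} - n{\left(6,-3 \right)}\right)^{4} = \left(-1 - -3\right)^{4} = \left(-1 + 3\right)^{4} = 2^{4} = 16$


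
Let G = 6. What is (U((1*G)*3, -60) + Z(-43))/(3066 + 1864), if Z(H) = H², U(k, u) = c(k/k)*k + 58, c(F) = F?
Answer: 385/986 ≈ 0.39047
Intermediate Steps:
U(k, u) = 58 + k (U(k, u) = (k/k)*k + 58 = 1*k + 58 = k + 58 = 58 + k)
(U((1*G)*3, -60) + Z(-43))/(3066 + 1864) = ((58 + (1*6)*3) + (-43)²)/(3066 + 1864) = ((58 + 6*3) + 1849)/4930 = ((58 + 18) + 1849)*(1/4930) = (76 + 1849)*(1/4930) = 1925*(1/4930) = 385/986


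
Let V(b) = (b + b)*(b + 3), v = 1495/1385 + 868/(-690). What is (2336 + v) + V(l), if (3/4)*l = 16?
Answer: 967321451/286695 ≈ 3374.0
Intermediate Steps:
l = 64/3 (l = (4/3)*16 = 64/3 ≈ 21.333)
v = -17063/95565 (v = 1495*(1/1385) + 868*(-1/690) = 299/277 - 434/345 = -17063/95565 ≈ -0.17855)
V(b) = 2*b*(3 + b) (V(b) = (2*b)*(3 + b) = 2*b*(3 + b))
(2336 + v) + V(l) = (2336 - 17063/95565) + 2*(64/3)*(3 + 64/3) = 223222777/95565 + 2*(64/3)*(73/3) = 223222777/95565 + 9344/9 = 967321451/286695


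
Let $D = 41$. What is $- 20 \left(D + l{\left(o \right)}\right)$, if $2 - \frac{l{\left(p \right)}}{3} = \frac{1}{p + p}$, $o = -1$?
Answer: $-970$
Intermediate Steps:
$l{\left(p \right)} = 6 - \frac{3}{2 p}$ ($l{\left(p \right)} = 6 - \frac{3}{p + p} = 6 - \frac{3}{2 p}$)
$- 20 \left(D + l{\left(o \right)}\right) = - 20 \left(41 + \left(6 - \frac{3}{2 \left(-1\right)}\right)\right) = - 20 \left(41 + \left(6 - - \frac{3}{2}\right)\right) = - 20 \left(41 + \left(6 + \frac{3}{2}\right)\right) = - 20 \left(41 + \frac{15}{2}\right) = \left(-20\right) \frac{97}{2} = -970$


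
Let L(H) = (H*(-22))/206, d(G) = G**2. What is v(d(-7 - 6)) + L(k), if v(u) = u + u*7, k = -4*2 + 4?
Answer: 139300/103 ≈ 1352.4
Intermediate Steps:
k = -4 (k = -8 + 4 = -4)
v(u) = 8*u (v(u) = u + 7*u = 8*u)
L(H) = -11*H/103 (L(H) = -22*H*(1/206) = -11*H/103)
v(d(-7 - 6)) + L(k) = 8*(-7 - 6)**2 - 11/103*(-4) = 8*(-13)**2 + 44/103 = 8*169 + 44/103 = 1352 + 44/103 = 139300/103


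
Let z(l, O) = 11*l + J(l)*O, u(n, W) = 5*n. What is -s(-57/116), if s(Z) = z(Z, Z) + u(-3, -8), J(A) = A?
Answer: 271323/13456 ≈ 20.164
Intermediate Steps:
z(l, O) = 11*l + O*l (z(l, O) = 11*l + l*O = 11*l + O*l)
s(Z) = -15 + Z*(11 + Z) (s(Z) = Z*(11 + Z) + 5*(-3) = Z*(11 + Z) - 15 = -15 + Z*(11 + Z))
-s(-57/116) = -(-15 + (-57/116)² + 11*(-57/116)) = -(-15 + 3249/13456 - 627/116) = -1*(-271323/13456) = 271323/13456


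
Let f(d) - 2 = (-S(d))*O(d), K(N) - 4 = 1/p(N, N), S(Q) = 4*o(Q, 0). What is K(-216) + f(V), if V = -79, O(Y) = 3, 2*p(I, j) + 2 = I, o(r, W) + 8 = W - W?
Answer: 11117/109 ≈ 101.99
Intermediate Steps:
o(r, W) = -8 (o(r, W) = -8 + (W - W) = -8 + 0 = -8)
p(I, j) = -1 + I/2
S(Q) = -32 (S(Q) = 4*(-8) = -32)
K(N) = 4 + 1/(-1 + N/2)
f(d) = 98 (f(d) = 2 - 1*(-32)*3 = 2 + 32*3 = 2 + 96 = 98)
K(-216) + f(V) = 2*(-3 + 2*(-216))/(-2 - 216) + 98 = 2*(-3 - 432)/(-218) + 98 = 2*(-1/218)*(-435) + 98 = 435/109 + 98 = 11117/109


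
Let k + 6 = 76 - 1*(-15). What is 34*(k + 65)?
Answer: 5100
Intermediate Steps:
k = 85 (k = -6 + (76 - 1*(-15)) = -6 + (76 + 15) = -6 + 91 = 85)
34*(k + 65) = 34*(85 + 65) = 34*150 = 5100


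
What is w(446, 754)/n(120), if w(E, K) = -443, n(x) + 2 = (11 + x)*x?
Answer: -443/15718 ≈ -0.028184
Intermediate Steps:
n(x) = -2 + x*(11 + x) (n(x) = -2 + (11 + x)*x = -2 + x*(11 + x))
w(446, 754)/n(120) = -443/(-2 + 120**2 + 11*120) = -443/(-2 + 14400 + 1320) = -443/15718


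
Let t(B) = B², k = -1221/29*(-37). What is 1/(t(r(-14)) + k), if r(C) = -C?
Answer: 29/50861 ≈ 0.00057018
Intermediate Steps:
k = 45177/29 (k = -1221/29*(-37) = 45177/29 ≈ 1557.8)
1/(t(r(-14)) + k) = 1/((-1*(-14))² + 45177/29) = 1/(14² + 45177/29) = 1/(196 + 45177/29) = 1/(50861/29) = 29/50861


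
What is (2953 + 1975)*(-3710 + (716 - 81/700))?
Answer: -368875056/25 ≈ -1.4755e+7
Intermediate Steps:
(2953 + 1975)*(-3710 + (716 - 81/700)) = 4928*(-3710 + (716 - 81*1/700)) = 4928*(-3710 + (716 - 81/700)) = 4928*(-3710 + 501119/700) = 4928*(-2095881/700) = -368875056/25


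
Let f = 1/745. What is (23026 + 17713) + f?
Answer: 30350556/745 ≈ 40739.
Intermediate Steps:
f = 1/745 ≈ 0.0013423
(23026 + 17713) + f = (23026 + 17713) + 1/745 = 40739 + 1/745 = 30350556/745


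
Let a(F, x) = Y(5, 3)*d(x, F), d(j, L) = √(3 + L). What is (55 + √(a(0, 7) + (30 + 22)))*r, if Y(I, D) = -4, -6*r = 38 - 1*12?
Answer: -715/3 - 26*√(13 - √3)/3 ≈ -267.43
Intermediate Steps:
r = -13/3 (r = -(38 - 1*12)/6 = -(38 - 12)/6 = -⅙*26 = -13/3 ≈ -4.3333)
a(F, x) = -4*√(3 + F)
(55 + √(a(0, 7) + (30 + 22)))*r = (55 + √(-4*√(3 + 0) + (30 + 22)))*(-13/3) = (55 + √(-4*√3 + 52))*(-13/3) = (55 + √(52 - 4*√3))*(-13/3) = -715/3 - 13*√(52 - 4*√3)/3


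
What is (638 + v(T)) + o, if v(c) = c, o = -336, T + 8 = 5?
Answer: 299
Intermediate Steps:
T = -3 (T = -8 + 5 = -3)
(638 + v(T)) + o = (638 - 3) - 336 = 635 - 336 = 299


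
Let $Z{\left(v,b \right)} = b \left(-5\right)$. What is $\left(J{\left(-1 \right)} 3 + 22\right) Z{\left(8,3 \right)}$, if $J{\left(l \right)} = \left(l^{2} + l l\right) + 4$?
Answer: $-600$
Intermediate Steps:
$Z{\left(v,b \right)} = - 5 b$
$J{\left(l \right)} = 4 + 2 l^{2}$ ($J{\left(l \right)} = \left(l^{2} + l^{2}\right) + 4 = 2 l^{2} + 4 = 4 + 2 l^{2}$)
$\left(J{\left(-1 \right)} 3 + 22\right) Z{\left(8,3 \right)} = \left(\left(4 + 2 \left(-1\right)^{2}\right) 3 + 22\right) \left(\left(-5\right) 3\right) = \left(\left(4 + 2 \cdot 1\right) 3 + 22\right) \left(-15\right) = \left(\left(4 + 2\right) 3 + 22\right) \left(-15\right) = \left(6 \cdot 3 + 22\right) \left(-15\right) = \left(18 + 22\right) \left(-15\right) = 40 \left(-15\right) = -600$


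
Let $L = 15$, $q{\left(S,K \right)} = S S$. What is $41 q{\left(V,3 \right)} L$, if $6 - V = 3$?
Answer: $5535$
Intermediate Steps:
$V = 3$ ($V = 6 - 3 = 3$)
$q{\left(S,K \right)} = S^{2}$
$41 q{\left(V,3 \right)} L = 41 \cdot 3^{2} \cdot 15 = 41 \cdot 9 \cdot 15 = 369 \cdot 15 = 5535$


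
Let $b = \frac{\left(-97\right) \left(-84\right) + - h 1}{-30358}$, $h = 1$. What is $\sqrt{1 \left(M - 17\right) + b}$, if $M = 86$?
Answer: $\frac{\sqrt{63343636690}}{30358} \approx 8.2905$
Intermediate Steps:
$b = - \frac{8147}{30358}$ ($b = \frac{\left(-97\right) \left(-84\right) + \left(-1\right) 1 \cdot 1}{-30358} = \left(8148 - 1\right) \left(- \frac{1}{30358}\right) = 8147 \left(- \frac{1}{30358}\right) = - \frac{8147}{30358} \approx -0.26836$)
$\sqrt{1 \left(M - 17\right) + b} = \sqrt{1 \left(86 - 17\right) - \frac{8147}{30358}} = \sqrt{1 \cdot 69 - \frac{8147}{30358}} = \sqrt{69 - \frac{8147}{30358}} = \sqrt{\frac{2086555}{30358}} = \frac{\sqrt{63343636690}}{30358}$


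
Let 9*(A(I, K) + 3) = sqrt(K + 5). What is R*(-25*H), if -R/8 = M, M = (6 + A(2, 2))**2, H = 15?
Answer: 736000/27 + 2000*sqrt(7) ≈ 32551.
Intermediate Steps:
A(I, K) = -3 + sqrt(5 + K)/9 (A(I, K) = -3 + sqrt(K + 5)/9 = -3 + sqrt(5 + K)/9)
M = (3 + sqrt(7)/9)**2 (M = (6 + (-3 + sqrt(5 + 2)/9))**2 = (6 + (-3 + sqrt(7)/9))**2 = (3 + sqrt(7)/9)**2 ≈ 10.850)
R = -8*(27 + sqrt(7))**2/81 ≈ -86.802
R*(-25*H) = (-5888/81 - 16*sqrt(7)/3)*(-25*15) = (-5888/81 - 16*sqrt(7)/3)*(-375) = 736000/27 + 2000*sqrt(7)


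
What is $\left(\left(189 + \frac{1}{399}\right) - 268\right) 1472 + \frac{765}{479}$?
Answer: $- \frac{22224068525}{191121} \approx -1.1628 \cdot 10^{5}$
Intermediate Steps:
$\left(\left(189 + \frac{1}{399}\right) - 268\right) 1472 + \frac{765}{479} = \left(\left(189 + \frac{1}{399}\right) - 268\right) 1472 + 765 \cdot \frac{1}{479} = \left(\frac{75412}{399} - 268\right) 1472 + \frac{765}{479} = \left(- \frac{31520}{399}\right) 1472 + \frac{765}{479} = - \frac{46397440}{399} + \frac{765}{479} = - \frac{22224068525}{191121}$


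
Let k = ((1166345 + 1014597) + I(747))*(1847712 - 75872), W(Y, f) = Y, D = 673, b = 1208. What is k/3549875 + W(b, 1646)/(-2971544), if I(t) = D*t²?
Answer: 7102639387886226393/37673606275 ≈ 1.8853e+8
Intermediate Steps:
I(t) = 673*t²
k = 669261174868160 (k = ((1166345 + 1014597) + 673*747²)*(1847712 - 75872) = (2180942 + 673*558009)*1771840 = (2180942 + 375540057)*1771840 = 377720999*1771840 = 669261174868160)
k/3549875 + W(b, 1646)/(-2971544) = 669261174868160/3549875 + 1208/(-2971544) = 669261174868160*(1/3549875) + 1208*(-1/2971544) = 19121747853376/101425 - 151/371443 = 7102639387886226393/37673606275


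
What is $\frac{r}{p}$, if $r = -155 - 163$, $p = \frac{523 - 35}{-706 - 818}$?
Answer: $\frac{60579}{61} \approx 993.1$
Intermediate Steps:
$p = - \frac{122}{381}$ ($p = \frac{488}{-1524} = 488 \left(- \frac{1}{1524}\right) = - \frac{122}{381} \approx -0.32021$)
$r = -318$
$\frac{r}{p} = \frac{1}{- \frac{122}{381}} \left(-318\right) = \left(- \frac{381}{122}\right) \left(-318\right) = \frac{60579}{61}$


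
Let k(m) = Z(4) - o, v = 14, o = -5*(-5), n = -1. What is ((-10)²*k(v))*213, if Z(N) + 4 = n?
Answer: -639000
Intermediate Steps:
o = 25
Z(N) = -5 (Z(N) = -4 - 1 = -5)
k(m) = -30 (k(m) = -5 - 1*25 = -5 - 25 = -30)
((-10)²*k(v))*213 = ((-10)²*(-30))*213 = (100*(-30))*213 = -3000*213 = -639000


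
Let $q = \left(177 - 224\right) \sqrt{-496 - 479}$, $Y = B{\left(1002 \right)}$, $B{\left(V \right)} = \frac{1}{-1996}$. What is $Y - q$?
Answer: $- \frac{1}{1996} + 235 i \sqrt{39} \approx -0.000501 + 1467.6 i$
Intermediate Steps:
$B{\left(V \right)} = - \frac{1}{1996}$
$Y = - \frac{1}{1996} \approx -0.000501$
$q = - 235 i \sqrt{39}$ ($q = - 47 \sqrt{-975} = - 47 \cdot 5 i \sqrt{39} = - 235 i \sqrt{39} \approx - 1467.6 i$)
$Y - q = - \frac{1}{1996} - - 235 i \sqrt{39} = - \frac{1}{1996} + 235 i \sqrt{39}$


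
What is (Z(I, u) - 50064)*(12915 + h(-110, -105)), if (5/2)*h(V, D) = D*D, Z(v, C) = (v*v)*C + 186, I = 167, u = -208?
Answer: -101364936750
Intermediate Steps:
Z(v, C) = 186 + C*v**2 (Z(v, C) = v**2*C + 186 = C*v**2 + 186 = 186 + C*v**2)
h(V, D) = 2*D**2/5 (h(V, D) = 2*(D*D)/5 = 2*D**2/5)
(Z(I, u) - 50064)*(12915 + h(-110, -105)) = ((186 - 208*167**2) - 50064)*(12915 + (2/5)*(-105)**2) = ((186 - 208*27889) - 50064)*(12915 + (2/5)*11025) = ((186 - 5800912) - 50064)*(12915 + 4410) = (-5800726 - 50064)*17325 = -5850790*17325 = -101364936750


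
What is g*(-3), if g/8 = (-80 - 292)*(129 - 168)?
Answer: -348192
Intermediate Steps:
g = 116064 (g = 8*((-80 - 292)*(129 - 168)) = 8*(-372*(-39)) = 8*14508 = 116064)
g*(-3) = 116064*(-3) = -348192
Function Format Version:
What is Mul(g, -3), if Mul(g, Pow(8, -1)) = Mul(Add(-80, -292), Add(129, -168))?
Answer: -348192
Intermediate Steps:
g = 116064 (g = Mul(8, Mul(Add(-80, -292), Add(129, -168))) = Mul(8, Mul(-372, -39)) = Mul(8, 14508) = 116064)
Mul(g, -3) = Mul(116064, -3) = -348192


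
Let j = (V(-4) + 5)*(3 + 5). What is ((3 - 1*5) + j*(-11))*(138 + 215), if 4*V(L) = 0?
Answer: -156026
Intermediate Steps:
V(L) = 0 (V(L) = (¼)*0 = 0)
j = 40 (j = (0 + 5)*(3 + 5) = 5*8 = 40)
((3 - 1*5) + j*(-11))*(138 + 215) = ((3 - 1*5) + 40*(-11))*(138 + 215) = ((3 - 5) - 440)*353 = (-2 - 440)*353 = -442*353 = -156026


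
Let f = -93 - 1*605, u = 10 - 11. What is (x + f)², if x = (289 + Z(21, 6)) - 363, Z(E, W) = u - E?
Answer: 630436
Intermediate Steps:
u = -1
Z(E, W) = -1 - E
x = -96 (x = (289 + (-1 - 1*21)) - 363 = (289 + (-1 - 21)) - 363 = (289 - 22) - 363 = 267 - 363 = -96)
f = -698 (f = -93 - 605 = -698)
(x + f)² = (-96 - 698)² = (-794)² = 630436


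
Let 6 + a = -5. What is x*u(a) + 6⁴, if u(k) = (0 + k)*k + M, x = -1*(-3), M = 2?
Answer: 1665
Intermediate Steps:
a = -11 (a = -6 - 5 = -11)
x = 3
u(k) = 2 + k² (u(k) = (0 + k)*k + 2 = k*k + 2 = k² + 2 = 2 + k²)
x*u(a) + 6⁴ = 3*(2 + (-11)²) + 6⁴ = 3*(2 + 121) + 1296 = 3*123 + 1296 = 369 + 1296 = 1665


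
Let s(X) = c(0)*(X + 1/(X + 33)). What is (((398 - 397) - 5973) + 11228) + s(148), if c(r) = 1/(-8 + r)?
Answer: 7583899/1448 ≈ 5237.5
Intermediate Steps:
s(X) = -X/8 - 1/(8*(33 + X)) (s(X) = (X + 1/(X + 33))/(-8 + 0) = (X + 1/(33 + X))/(-8) = -(X + 1/(33 + X))/8 = -X/8 - 1/(8*(33 + X)))
(((398 - 397) - 5973) + 11228) + s(148) = (((398 - 397) - 5973) + 11228) + (-1 - 1*148**2 - 33*148)/(8*(33 + 148)) = ((1 - 5973) + 11228) + (1/8)*(-1 - 1*21904 - 4884)/181 = (-5972 + 11228) + (1/8)*(1/181)*(-1 - 21904 - 4884) = 5256 + (1/8)*(1/181)*(-26789) = 5256 - 26789/1448 = 7583899/1448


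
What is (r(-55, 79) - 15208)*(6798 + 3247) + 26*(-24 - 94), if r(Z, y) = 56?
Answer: -152204908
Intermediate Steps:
(r(-55, 79) - 15208)*(6798 + 3247) + 26*(-24 - 94) = (56 - 15208)*(6798 + 3247) + 26*(-24 - 94) = -15152*10045 + 26*(-118) = -152201840 - 3068 = -152204908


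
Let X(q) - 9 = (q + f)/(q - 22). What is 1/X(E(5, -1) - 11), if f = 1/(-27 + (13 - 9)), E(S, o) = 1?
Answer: 736/6855 ≈ 0.10737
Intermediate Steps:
f = -1/23 (f = 1/(-27 + 4) = 1/(-23) = -1/23 ≈ -0.043478)
X(q) = 9 + (-1/23 + q)/(-22 + q) (X(q) = 9 + (q - 1/23)/(q - 22) = 9 + (-1/23 + q)/(-22 + q))
1/X(E(5, -1) - 11) = 1/(5*(-911 + 46*(1 - 11))/(23*(-22 + (1 - 11)))) = 1/(5*(-911 + 46*(-10))/(23*(-22 - 10))) = 1/((5/23)*(-911 - 460)/(-32)) = 1/((5/23)*(-1/32)*(-1371)) = 1/(6855/736) = 736/6855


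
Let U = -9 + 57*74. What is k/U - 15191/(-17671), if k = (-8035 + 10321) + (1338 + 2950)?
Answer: 180108073/74377239 ≈ 2.4215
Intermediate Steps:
k = 6574 (k = 2286 + 4288 = 6574)
U = 4209 (U = -9 + 4218 = 4209)
k/U - 15191/(-17671) = 6574/4209 - 15191/(-17671) = 6574*(1/4209) - 15191*(-1/17671) = 6574/4209 + 15191/17671 = 180108073/74377239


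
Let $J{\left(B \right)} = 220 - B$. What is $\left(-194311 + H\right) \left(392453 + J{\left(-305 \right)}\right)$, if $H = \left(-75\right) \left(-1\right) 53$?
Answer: $-74797860608$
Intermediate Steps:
$H = 3975$ ($H = 75 \cdot 53 = 3975$)
$\left(-194311 + H\right) \left(392453 + J{\left(-305 \right)}\right) = \left(-194311 + 3975\right) \left(392453 + \left(220 - -305\right)\right) = - 190336 \left(392453 + \left(220 + 305\right)\right) = - 190336 \left(392453 + 525\right) = \left(-190336\right) 392978 = -74797860608$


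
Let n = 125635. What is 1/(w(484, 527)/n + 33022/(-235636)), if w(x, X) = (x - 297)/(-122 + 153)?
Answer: -458863997330/64283112069 ≈ -7.1382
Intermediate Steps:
w(x, X) = -297/31 + x/31 (w(x, X) = (-297 + x)/31 = (-297 + x)*(1/31) = -297/31 + x/31)
1/(w(484, 527)/n + 33022/(-235636)) = 1/((-297/31 + (1/31)*484)/125635 + 33022/(-235636)) = 1/((-297/31 + 484/31)*(1/125635) + 33022*(-1/235636)) = 1/((187/31)*(1/125635) - 16511/117818) = 1/(187/3894685 - 16511/117818) = 1/(-64283112069/458863997330) = -458863997330/64283112069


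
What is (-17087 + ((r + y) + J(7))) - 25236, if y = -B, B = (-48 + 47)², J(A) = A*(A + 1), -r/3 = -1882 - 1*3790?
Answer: -25252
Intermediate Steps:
r = 17016 (r = -3*(-1882 - 1*3790) = -3*(-1882 - 3790) = -3*(-5672) = 17016)
J(A) = A*(1 + A)
B = 1 (B = (-1)² = 1)
y = -1 (y = -1*1 = -1)
(-17087 + ((r + y) + J(7))) - 25236 = (-17087 + ((17016 - 1) + 7*(1 + 7))) - 25236 = (-17087 + (17015 + 7*8)) - 25236 = (-17087 + (17015 + 56)) - 25236 = (-17087 + 17071) - 25236 = -16 - 25236 = -25252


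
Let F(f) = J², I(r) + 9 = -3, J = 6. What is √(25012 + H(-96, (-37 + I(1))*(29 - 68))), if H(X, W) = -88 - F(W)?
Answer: 2*√6222 ≈ 157.76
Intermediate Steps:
I(r) = -12 (I(r) = -9 - 3 = -12)
F(f) = 36 (F(f) = 6² = 36)
H(X, W) = -124 (H(X, W) = -88 - 1*36 = -88 - 36 = -124)
√(25012 + H(-96, (-37 + I(1))*(29 - 68))) = √(25012 - 124) = √24888 = 2*√6222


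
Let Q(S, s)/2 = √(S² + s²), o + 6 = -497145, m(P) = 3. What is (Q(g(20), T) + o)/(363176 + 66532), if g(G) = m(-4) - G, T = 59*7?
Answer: -165717/143236 + √170858/214854 ≈ -1.1550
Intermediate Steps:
T = 413
o = -497151 (o = -6 - 497145 = -497151)
g(G) = 3 - G
Q(S, s) = 2*√(S² + s²)
(Q(g(20), T) + o)/(363176 + 66532) = (2*√((3 - 1*20)² + 413²) - 497151)/(363176 + 66532) = (2*√((3 - 20)² + 170569) - 497151)/429708 = (2*√((-17)² + 170569) - 497151)*(1/429708) = (2*√(289 + 170569) - 497151)*(1/429708) = (2*√170858 - 497151)*(1/429708) = (-497151 + 2*√170858)*(1/429708) = -165717/143236 + √170858/214854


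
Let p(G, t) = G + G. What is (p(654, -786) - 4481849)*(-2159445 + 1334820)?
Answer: 3694766122125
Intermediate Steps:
p(G, t) = 2*G
(p(654, -786) - 4481849)*(-2159445 + 1334820) = (2*654 - 4481849)*(-2159445 + 1334820) = (1308 - 4481849)*(-824625) = -4480541*(-824625) = 3694766122125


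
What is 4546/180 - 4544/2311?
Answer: 4843943/207990 ≈ 23.289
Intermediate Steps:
4546/180 - 4544/2311 = 4546*(1/180) - 4544*1/2311 = 2273/90 - 4544/2311 = 4843943/207990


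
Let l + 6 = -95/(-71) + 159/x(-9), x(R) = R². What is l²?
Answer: 26770276/3674889 ≈ 7.2846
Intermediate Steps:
l = -5174/1917 (l = -6 + (-95/(-71) + 159/((-9)²)) = -6 + (-95*(-1/71) + 159/81) = -6 + (95/71 + 159*(1/81)) = -6 + (95/71 + 53/27) = -6 + 6328/1917 = -5174/1917 ≈ -2.6990)
l² = (-5174/1917)² = 26770276/3674889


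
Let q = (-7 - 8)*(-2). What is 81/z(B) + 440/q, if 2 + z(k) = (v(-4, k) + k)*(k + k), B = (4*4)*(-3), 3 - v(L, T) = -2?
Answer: 181787/12378 ≈ 14.686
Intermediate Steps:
v(L, T) = 5 (v(L, T) = 3 - 1*(-2) = 3 + 2 = 5)
B = -48 (B = 16*(-3) = -48)
z(k) = -2 + 2*k*(5 + k) (z(k) = -2 + (5 + k)*(k + k) = -2 + (5 + k)*(2*k) = -2 + 2*k*(5 + k))
q = 30 (q = -15*(-2) = 30)
81/z(B) + 440/q = 81/(-2 + 2*(-48)**2 + 10*(-48)) + 440/30 = 81/(-2 + 2*2304 - 480) + 440*(1/30) = 81/(-2 + 4608 - 480) + 44/3 = 81/4126 + 44/3 = 181787/12378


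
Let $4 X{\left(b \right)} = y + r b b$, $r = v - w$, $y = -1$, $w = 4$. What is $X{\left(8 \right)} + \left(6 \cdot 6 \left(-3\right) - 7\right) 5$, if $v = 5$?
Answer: $- \frac{2237}{4} \approx -559.25$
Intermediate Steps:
$r = 1$ ($r = 5 - 4 = 1$)
$X{\left(b \right)} = - \frac{1}{4} + \frac{b^{2}}{4}$ ($X{\left(b \right)} = \frac{-1 + 1 b b}{4} = \frac{-1 + b b}{4} = \frac{-1 + b^{2}}{4} = - \frac{1}{4} + \frac{b^{2}}{4}$)
$X{\left(8 \right)} + \left(6 \cdot 6 \left(-3\right) - 7\right) 5 = \left(- \frac{1}{4} + \frac{8^{2}}{4}\right) + \left(6 \cdot 6 \left(-3\right) - 7\right) 5 = \left(- \frac{1}{4} + \frac{1}{4} \cdot 64\right) + \left(36 \left(-3\right) - 7\right) 5 = \left(- \frac{1}{4} + 16\right) + \left(-108 - 7\right) 5 = \frac{63}{4} - 575 = - \frac{2237}{4}$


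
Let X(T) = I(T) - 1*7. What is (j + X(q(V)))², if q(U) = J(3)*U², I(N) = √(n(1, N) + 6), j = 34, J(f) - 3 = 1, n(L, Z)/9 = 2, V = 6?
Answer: 753 + 108*√6 ≈ 1017.5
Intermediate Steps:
n(L, Z) = 18 (n(L, Z) = 9*2 = 18)
J(f) = 4 (J(f) = 3 + 1 = 4)
I(N) = 2*√6 (I(N) = √(18 + 6) = √24 = 2*√6)
q(U) = 4*U²
X(T) = -7 + 2*√6 (X(T) = 2*√6 - 1*7 = 2*√6 - 7 = -7 + 2*√6)
(j + X(q(V)))² = (34 + (-7 + 2*√6))² = (27 + 2*√6)²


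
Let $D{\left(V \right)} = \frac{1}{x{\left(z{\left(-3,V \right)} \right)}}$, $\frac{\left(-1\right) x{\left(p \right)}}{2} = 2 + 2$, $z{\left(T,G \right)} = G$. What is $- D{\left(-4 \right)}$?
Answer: $\frac{1}{8} \approx 0.125$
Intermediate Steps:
$x{\left(p \right)} = -8$ ($x{\left(p \right)} = - 2 \left(2 + 2\right) = \left(-2\right) 4 = -8$)
$D{\left(V \right)} = - \frac{1}{8}$ ($D{\left(V \right)} = \frac{1}{-8} = - \frac{1}{8}$)
$- D{\left(-4 \right)} = \left(-1\right) \left(- \frac{1}{8}\right) = \frac{1}{8}$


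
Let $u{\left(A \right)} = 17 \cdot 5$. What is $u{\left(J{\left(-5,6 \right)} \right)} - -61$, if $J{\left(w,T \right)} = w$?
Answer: $146$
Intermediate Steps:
$u{\left(A \right)} = 85$
$u{\left(J{\left(-5,6 \right)} \right)} - -61 = 85 - -61 = 85 + 61 = 146$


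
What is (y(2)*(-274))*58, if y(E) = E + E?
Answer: -63568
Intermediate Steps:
y(E) = 2*E
(y(2)*(-274))*58 = ((2*2)*(-274))*58 = (4*(-274))*58 = -1096*58 = -63568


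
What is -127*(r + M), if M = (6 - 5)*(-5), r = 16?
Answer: -1397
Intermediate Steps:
M = -5 (M = 1*(-5) = -5)
-127*(r + M) = -127*(16 - 5) = -127*11 = -1397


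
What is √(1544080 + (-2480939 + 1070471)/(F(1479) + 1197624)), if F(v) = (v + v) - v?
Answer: 2*√61670851546118181/399701 ≈ 1242.6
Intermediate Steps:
F(v) = v (F(v) = 2*v - v = v)
√(1544080 + (-2480939 + 1070471)/(F(1479) + 1197624)) = √(1544080 + (-2480939 + 1070471)/(1479 + 1197624)) = √(1544080 - 1410468/1199103) = √(1544080 - 1410468*1/1199103) = √(1544080 - 470156/399701) = √(617169849924/399701) = 2*√61670851546118181/399701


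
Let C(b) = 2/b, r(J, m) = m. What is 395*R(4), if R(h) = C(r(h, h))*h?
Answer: 790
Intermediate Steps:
R(h) = 2 (R(h) = (2/h)*h = 2)
395*R(4) = 395*2 = 790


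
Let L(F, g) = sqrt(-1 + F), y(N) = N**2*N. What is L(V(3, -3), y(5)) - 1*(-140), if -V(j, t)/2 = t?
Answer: 140 + sqrt(5) ≈ 142.24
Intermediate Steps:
V(j, t) = -2*t
y(N) = N**3
L(V(3, -3), y(5)) - 1*(-140) = sqrt(-1 - 2*(-3)) - 1*(-140) = sqrt(-1 + 6) + 140 = sqrt(5) + 140 = 140 + sqrt(5)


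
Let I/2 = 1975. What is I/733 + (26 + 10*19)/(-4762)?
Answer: 9325786/1745273 ≈ 5.3435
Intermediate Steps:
I = 3950 (I = 2*1975 = 3950)
I/733 + (26 + 10*19)/(-4762) = 3950/733 + (26 + 10*19)/(-4762) = 3950*(1/733) + (26 + 190)*(-1/4762) = 3950/733 + 216*(-1/4762) = 3950/733 - 108/2381 = 9325786/1745273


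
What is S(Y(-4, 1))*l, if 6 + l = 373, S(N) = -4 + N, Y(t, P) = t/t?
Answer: -1101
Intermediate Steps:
Y(t, P) = 1
l = 367 (l = -6 + 373 = 367)
S(Y(-4, 1))*l = (-4 + 1)*367 = -3*367 = -1101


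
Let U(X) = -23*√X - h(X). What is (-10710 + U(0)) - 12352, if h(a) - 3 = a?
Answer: -23065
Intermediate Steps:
h(a) = 3 + a
U(X) = -3 - X - 23*√X (U(X) = -23*√X - (3 + X) = -23*√X + (-3 - X) = -3 - X - 23*√X)
(-10710 + U(0)) - 12352 = (-10710 + (-3 - 1*0 - 23*√0)) - 12352 = (-10710 + (-3 + 0 - 23*0)) - 12352 = (-10710 + (-3 + 0 + 0)) - 12352 = (-10710 - 3) - 12352 = -10713 - 12352 = -23065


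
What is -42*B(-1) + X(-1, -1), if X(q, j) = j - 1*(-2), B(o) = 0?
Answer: 1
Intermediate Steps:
X(q, j) = 2 + j (X(q, j) = j + 2 = 2 + j)
-42*B(-1) + X(-1, -1) = -42*0 + (2 - 1) = 0 + 1 = 1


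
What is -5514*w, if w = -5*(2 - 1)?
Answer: 27570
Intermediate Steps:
w = -5 (w = -5*1 = -5)
-5514*w = -5514*(-5) = 27570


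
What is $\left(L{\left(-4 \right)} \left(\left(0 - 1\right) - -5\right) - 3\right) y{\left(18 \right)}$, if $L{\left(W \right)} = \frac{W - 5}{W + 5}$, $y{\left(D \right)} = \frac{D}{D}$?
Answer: $-39$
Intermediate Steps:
$y{\left(D \right)} = 1$
$L{\left(W \right)} = \frac{-5 + W}{5 + W}$
$\left(L{\left(-4 \right)} \left(\left(0 - 1\right) - -5\right) - 3\right) y{\left(18 \right)} = \left(\frac{-5 - 4}{5 - 4} \left(\left(0 - 1\right) - -5\right) - 3\right) 1 = \left(1^{-1} \left(-9\right) \left(-1 + 5\right) - 3\right) 1 = \left(1 \left(-9\right) 4 - 3\right) 1 = \left(\left(-9\right) 4 - 3\right) 1 = \left(-36 - 3\right) 1 = \left(-39\right) 1 = -39$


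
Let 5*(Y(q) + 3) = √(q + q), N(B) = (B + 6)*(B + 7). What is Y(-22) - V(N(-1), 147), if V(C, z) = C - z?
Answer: 114 + 2*I*√11/5 ≈ 114.0 + 1.3267*I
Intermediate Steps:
N(B) = (6 + B)*(7 + B)
Y(q) = -3 + √2*√q/5 (Y(q) = -3 + √(q + q)/5 = -3 + √(2*q)/5 = -3 + (√2*√q)/5 = -3 + √2*√q/5)
Y(-22) - V(N(-1), 147) = (-3 + √2*√(-22)/5) - ((42 + (-1)² + 13*(-1)) - 1*147) = (-3 + √2*(I*√22)/5) - ((42 + 1 - 13) - 147) = (-3 + 2*I*√11/5) - (30 - 147) = (-3 + 2*I*√11/5) - 1*(-117) = (-3 + 2*I*√11/5) + 117 = 114 + 2*I*√11/5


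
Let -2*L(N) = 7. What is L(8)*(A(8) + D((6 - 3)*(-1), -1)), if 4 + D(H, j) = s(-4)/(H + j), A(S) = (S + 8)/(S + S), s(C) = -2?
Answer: 35/4 ≈ 8.7500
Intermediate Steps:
L(N) = -7/2 (L(N) = -½*7 = -7/2)
A(S) = (8 + S)/(2*S) (A(S) = (8 + S)/((2*S)) = (8 + S)*(1/(2*S)) = (8 + S)/(2*S))
D(H, j) = -4 - 2/(H + j)
L(8)*(A(8) + D((6 - 3)*(-1), -1)) = -7*((½)*(8 + 8)/8 + 2*(-1 - 2*(6 - 3)*(-1) - 2*(-1))/((6 - 3)*(-1) - 1))/2 = -7*((½)*(⅛)*16 + 2*(-1 - 6*(-1) + 2)/(3*(-1) - 1))/2 = -7*(1 + 2*(-1 - 2*(-3) + 2)/(-3 - 1))/2 = -7*(1 + 2*(-1 + 6 + 2)/(-4))/2 = -7*(1 + 2*(-¼)*7)/2 = -7*(1 - 7/2)/2 = -7/2*(-5/2) = 35/4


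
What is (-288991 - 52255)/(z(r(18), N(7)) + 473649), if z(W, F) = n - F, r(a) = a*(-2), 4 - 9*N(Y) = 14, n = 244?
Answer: -3071214/4265047 ≈ -0.72009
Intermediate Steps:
N(Y) = -10/9 (N(Y) = 4/9 - 1/9*14 = 4/9 - 14/9 = -10/9)
r(a) = -2*a
z(W, F) = 244 - F
(-288991 - 52255)/(z(r(18), N(7)) + 473649) = (-288991 - 52255)/((244 - 1*(-10/9)) + 473649) = -341246/((244 + 10/9) + 473649) = -341246/(2206/9 + 473649) = -341246/4265047/9 = -341246*9/4265047 = -3071214/4265047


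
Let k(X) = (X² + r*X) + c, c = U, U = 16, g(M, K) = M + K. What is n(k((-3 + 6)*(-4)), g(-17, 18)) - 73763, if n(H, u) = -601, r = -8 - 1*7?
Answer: -74364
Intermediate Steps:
g(M, K) = K + M
c = 16
r = -15 (r = -8 - 7 = -15)
k(X) = 16 + X² - 15*X (k(X) = (X² - 15*X) + 16 = 16 + X² - 15*X)
n(k((-3 + 6)*(-4)), g(-17, 18)) - 73763 = -601 - 73763 = -74364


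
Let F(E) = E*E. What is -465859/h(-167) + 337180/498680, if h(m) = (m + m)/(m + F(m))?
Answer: 964105466257/24934 ≈ 3.8666e+7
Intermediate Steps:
F(E) = E²
h(m) = 2*m/(m + m²) (h(m) = (m + m)/(m + m²) = (2*m)/(m + m²) = 2*m/(m + m²))
-465859/h(-167) + 337180/498680 = -465859/(2/(1 - 167)) + 337180/498680 = -465859/(2/(-166)) + 337180*(1/498680) = -465859/(2*(-1/166)) + 16859/24934 = -465859/(-1/83) + 16859/24934 = -465859*(-83) + 16859/24934 = 38666297 + 16859/24934 = 964105466257/24934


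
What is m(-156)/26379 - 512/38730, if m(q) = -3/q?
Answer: -117045961/8854375140 ≈ -0.013219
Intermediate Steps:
m(-156)/26379 - 512/38730 = -3/(-156)/26379 - 512/38730 = -3*(-1/156)*(1/26379) - 512*1/38730 = (1/52)*(1/26379) - 256/19365 = 1/1371708 - 256/19365 = -117045961/8854375140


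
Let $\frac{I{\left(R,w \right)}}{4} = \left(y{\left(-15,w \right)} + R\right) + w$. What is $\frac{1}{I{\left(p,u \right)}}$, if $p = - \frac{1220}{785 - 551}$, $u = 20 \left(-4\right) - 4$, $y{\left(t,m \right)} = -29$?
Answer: $- \frac{117}{55324} \approx -0.0021148$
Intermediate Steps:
$u = -84$ ($u = -80 - 4 = -84$)
$p = - \frac{610}{117}$ ($p = - \frac{1220}{234} = \left(-1220\right) \frac{1}{234} = - \frac{610}{117} \approx -5.2137$)
$I{\left(R,w \right)} = -116 + 4 R + 4 w$ ($I{\left(R,w \right)} = 4 \left(\left(-29 + R\right) + w\right) = 4 \left(-29 + R + w\right) = -116 + 4 R + 4 w$)
$\frac{1}{I{\left(p,u \right)}} = \frac{1}{-116 + 4 \left(- \frac{610}{117}\right) + 4 \left(-84\right)} = \frac{1}{-116 - \frac{2440}{117} - 336} = \frac{1}{- \frac{55324}{117}} = - \frac{117}{55324}$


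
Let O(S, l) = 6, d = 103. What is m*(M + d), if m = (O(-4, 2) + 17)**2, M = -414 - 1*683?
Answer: -525826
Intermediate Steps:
M = -1097 (M = -414 - 683 = -1097)
m = 529 (m = (6 + 17)**2 = 23**2 = 529)
m*(M + d) = 529*(-1097 + 103) = 529*(-994) = -525826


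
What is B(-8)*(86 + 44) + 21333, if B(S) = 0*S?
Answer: 21333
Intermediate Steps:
B(S) = 0
B(-8)*(86 + 44) + 21333 = 0*(86 + 44) + 21333 = 0*130 + 21333 = 0 + 21333 = 21333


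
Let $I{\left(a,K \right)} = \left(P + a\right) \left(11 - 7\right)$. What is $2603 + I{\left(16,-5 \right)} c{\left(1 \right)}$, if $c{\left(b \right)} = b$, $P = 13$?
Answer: $2719$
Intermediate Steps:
$I{\left(a,K \right)} = 52 + 4 a$ ($I{\left(a,K \right)} = \left(13 + a\right) \left(11 - 7\right) = \left(13 + a\right) 4 = 52 + 4 a$)
$2603 + I{\left(16,-5 \right)} c{\left(1 \right)} = 2603 + \left(52 + 4 \cdot 16\right) 1 = 2603 + \left(52 + 64\right) 1 = 2603 + 116 \cdot 1 = 2603 + 116 = 2719$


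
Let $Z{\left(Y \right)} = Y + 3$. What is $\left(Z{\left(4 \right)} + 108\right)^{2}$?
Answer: $13225$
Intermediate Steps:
$Z{\left(Y \right)} = 3 + Y$
$\left(Z{\left(4 \right)} + 108\right)^{2} = \left(\left(3 + 4\right) + 108\right)^{2} = \left(7 + 108\right)^{2} = 115^{2} = 13225$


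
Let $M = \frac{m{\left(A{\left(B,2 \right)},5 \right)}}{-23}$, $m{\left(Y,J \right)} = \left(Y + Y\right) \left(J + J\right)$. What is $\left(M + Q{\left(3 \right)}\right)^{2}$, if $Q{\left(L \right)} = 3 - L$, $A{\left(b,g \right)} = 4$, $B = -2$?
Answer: $\frac{6400}{529} \approx 12.098$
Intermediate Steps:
$m{\left(Y,J \right)} = 4 J Y$ ($m{\left(Y,J \right)} = 2 Y 2 J = 4 J Y$)
$M = - \frac{80}{23}$ ($M = \frac{4 \cdot 5 \cdot 4}{-23} = 80 \left(- \frac{1}{23}\right) = - \frac{80}{23} \approx -3.4783$)
$\left(M + Q{\left(3 \right)}\right)^{2} = \left(- \frac{80}{23} + \left(3 - 3\right)\right)^{2} = \left(- \frac{80}{23} + 0\right)^{2} = \left(- \frac{80}{23}\right)^{2} = \frac{6400}{529}$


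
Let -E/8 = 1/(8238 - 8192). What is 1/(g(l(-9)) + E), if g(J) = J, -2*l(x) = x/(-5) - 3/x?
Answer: -345/428 ≈ -0.80608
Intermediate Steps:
l(x) = x/10 + 3/(2*x) (l(x) = -(x/(-5) - 3/x)/2 = -(x*(-1/5) - 3/x)/2 = -(-x/5 - 3/x)/2 = -(-3/x - x/5)/2 = x/10 + 3/(2*x))
E = -4/23 (E = -8/(8238 - 8192) = -8/46 = -8*1/46 = -4/23 ≈ -0.17391)
1/(g(l(-9)) + E) = 1/((1/10)*(15 + (-9)**2)/(-9) - 4/23) = 1/((1/10)*(-1/9)*(15 + 81) - 4/23) = 1/((1/10)*(-1/9)*96 - 4/23) = 1/(-16/15 - 4/23) = 1/(-428/345) = -345/428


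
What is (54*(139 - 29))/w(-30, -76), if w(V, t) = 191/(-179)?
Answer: -1063260/191 ≈ -5566.8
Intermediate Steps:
w(V, t) = -191/179 (w(V, t) = 191*(-1/179) = -191/179)
(54*(139 - 29))/w(-30, -76) = (54*(139 - 29))/(-191/179) = (54*110)*(-179/191) = 5940*(-179/191) = -1063260/191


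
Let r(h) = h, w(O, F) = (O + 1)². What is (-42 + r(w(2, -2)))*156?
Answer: -5148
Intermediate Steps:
w(O, F) = (1 + O)²
(-42 + r(w(2, -2)))*156 = (-42 + (1 + 2)²)*156 = (-42 + 3²)*156 = (-42 + 9)*156 = -33*156 = -5148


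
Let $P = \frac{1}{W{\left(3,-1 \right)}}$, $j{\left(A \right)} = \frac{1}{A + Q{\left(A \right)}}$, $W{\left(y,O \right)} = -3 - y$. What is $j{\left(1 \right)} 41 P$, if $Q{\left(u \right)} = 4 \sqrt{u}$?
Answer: $- \frac{41}{30} \approx -1.3667$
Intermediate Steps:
$j{\left(A \right)} = \frac{1}{A + 4 \sqrt{A}}$
$P = - \frac{1}{6}$ ($P = \frac{1}{-3 - 3} = \frac{1}{-6} = - \frac{1}{6} \approx -0.16667$)
$j{\left(1 \right)} 41 P = \frac{1}{1 + 4 \sqrt{1}} \cdot 41 \left(- \frac{1}{6}\right) = \frac{1}{1 + 4 \cdot 1} \cdot 41 \left(- \frac{1}{6}\right) = \frac{1}{1 + 4} \cdot 41 \left(- \frac{1}{6}\right) = \frac{1}{5} \cdot 41 \left(- \frac{1}{6}\right) = \frac{41}{5} \left(- \frac{1}{6}\right) = - \frac{41}{30}$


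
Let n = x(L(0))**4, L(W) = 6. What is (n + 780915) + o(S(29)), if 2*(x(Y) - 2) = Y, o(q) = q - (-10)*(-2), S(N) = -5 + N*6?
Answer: 781689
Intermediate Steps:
S(N) = -5 + 6*N
o(q) = -20 + q (o(q) = q - 1*20 = q - 20 = -20 + q)
x(Y) = 2 + Y/2
n = 625 (n = (2 + (1/2)*6)**4 = (2 + 3)**4 = 5**4 = 625)
(n + 780915) + o(S(29)) = (625 + 780915) + (-20 + (-5 + 6*29)) = 781540 + (-20 + (-5 + 174)) = 781540 + (-20 + 169) = 781540 + 149 = 781689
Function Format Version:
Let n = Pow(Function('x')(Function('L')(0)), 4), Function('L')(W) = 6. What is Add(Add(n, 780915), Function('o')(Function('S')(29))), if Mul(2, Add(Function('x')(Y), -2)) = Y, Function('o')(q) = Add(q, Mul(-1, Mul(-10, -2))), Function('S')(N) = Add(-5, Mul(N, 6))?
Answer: 781689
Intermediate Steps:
Function('S')(N) = Add(-5, Mul(6, N))
Function('o')(q) = Add(-20, q) (Function('o')(q) = Add(q, Mul(-1, 20)) = Add(q, -20) = Add(-20, q))
Function('x')(Y) = Add(2, Mul(Rational(1, 2), Y))
n = 625 (n = Pow(Add(2, Mul(Rational(1, 2), 6)), 4) = Pow(Add(2, 3), 4) = Pow(5, 4) = 625)
Add(Add(n, 780915), Function('o')(Function('S')(29))) = Add(Add(625, 780915), Add(-20, Add(-5, Mul(6, 29)))) = Add(781540, Add(-20, Add(-5, 174))) = Add(781540, Add(-20, 169)) = Add(781540, 149) = 781689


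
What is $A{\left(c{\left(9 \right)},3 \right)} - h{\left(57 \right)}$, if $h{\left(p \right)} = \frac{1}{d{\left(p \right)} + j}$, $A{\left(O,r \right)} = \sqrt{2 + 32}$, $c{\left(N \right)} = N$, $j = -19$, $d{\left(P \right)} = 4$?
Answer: $\frac{1}{15} + \sqrt{34} \approx 5.8976$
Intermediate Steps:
$A{\left(O,r \right)} = \sqrt{34}$
$h{\left(p \right)} = - \frac{1}{15}$ ($h{\left(p \right)} = \frac{1}{4 - 19} = \frac{1}{-15} = - \frac{1}{15}$)
$A{\left(c{\left(9 \right)},3 \right)} - h{\left(57 \right)} = \sqrt{34} - - \frac{1}{15} = \sqrt{34} + \frac{1}{15} = \frac{1}{15} + \sqrt{34}$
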